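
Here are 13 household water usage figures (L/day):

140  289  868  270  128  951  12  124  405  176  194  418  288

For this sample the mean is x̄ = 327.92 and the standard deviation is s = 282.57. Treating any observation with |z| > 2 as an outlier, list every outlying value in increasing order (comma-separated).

951

Cutoffs at x̄ ± 2s: 327.92 ± 2·282.57 = [-237.22, 893.06].
951: z = 2.21, |z| > 2 → outlier.
Every other value lies within [-237.22, 893.06].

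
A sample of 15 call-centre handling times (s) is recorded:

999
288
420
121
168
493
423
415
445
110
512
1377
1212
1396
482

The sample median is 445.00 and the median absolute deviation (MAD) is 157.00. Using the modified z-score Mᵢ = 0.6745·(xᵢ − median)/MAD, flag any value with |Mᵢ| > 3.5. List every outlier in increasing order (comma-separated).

|Mᵢ| > 3.5 ⇔ |xᵢ − 445.00| > 3.5·157.00/0.6745 = 814.68.
So outliers lie outside [-369.68, 1259.68].
1377: M = 4.00 → outlier.
1396: M = 4.09 → outlier.

1377, 1396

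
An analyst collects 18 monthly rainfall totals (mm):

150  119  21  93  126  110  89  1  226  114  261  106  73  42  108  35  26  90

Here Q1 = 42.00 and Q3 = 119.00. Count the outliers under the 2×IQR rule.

0

IQR = 77.00; fences at 42.00 − 154.00 = -112.00 and 119.00 + 154.00 = 273.00.
Every value lies within the cutoffs.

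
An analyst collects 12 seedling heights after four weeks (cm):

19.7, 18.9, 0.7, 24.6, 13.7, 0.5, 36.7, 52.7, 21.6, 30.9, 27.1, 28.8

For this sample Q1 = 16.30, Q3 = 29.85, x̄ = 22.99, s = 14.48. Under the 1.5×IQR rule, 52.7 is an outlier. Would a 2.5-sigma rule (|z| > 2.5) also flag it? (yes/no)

z = (52.7 − 22.99) / 14.48 = 2.05.
|z| = 2.05 ≤ 2.5.

no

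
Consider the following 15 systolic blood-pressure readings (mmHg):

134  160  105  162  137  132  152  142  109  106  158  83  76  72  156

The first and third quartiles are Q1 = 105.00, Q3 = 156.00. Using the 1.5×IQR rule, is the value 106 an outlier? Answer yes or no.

no

IQR = Q3 − Q1 = 156.00 − 105.00 = 51.00.
Lower fence = Q1 − 1.5·IQR = 105.00 − 76.50 = 28.50.
Upper fence = Q3 + 1.5·IQR = 156.00 + 76.50 = 232.50.
106 lies within [28.50, 232.50].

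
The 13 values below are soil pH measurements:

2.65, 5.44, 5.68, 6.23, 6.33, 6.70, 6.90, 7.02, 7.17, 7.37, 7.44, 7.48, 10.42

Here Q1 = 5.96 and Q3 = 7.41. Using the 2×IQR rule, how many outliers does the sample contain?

2

IQR = 1.45; fences at 5.96 − 2.90 = 3.06 and 7.41 + 2.90 = 10.31.
Outside the cutoffs: 2.65, 10.42.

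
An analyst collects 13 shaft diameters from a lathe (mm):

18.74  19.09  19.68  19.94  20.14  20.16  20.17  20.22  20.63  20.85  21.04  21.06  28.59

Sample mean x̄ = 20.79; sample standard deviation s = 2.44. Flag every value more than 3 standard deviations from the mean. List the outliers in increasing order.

28.59

Cutoffs at x̄ ± 3s: 20.79 ± 3·2.44 = [13.47, 28.11].
28.59: z = 3.20, |z| > 3 → outlier.
Every other value lies within [13.47, 28.11].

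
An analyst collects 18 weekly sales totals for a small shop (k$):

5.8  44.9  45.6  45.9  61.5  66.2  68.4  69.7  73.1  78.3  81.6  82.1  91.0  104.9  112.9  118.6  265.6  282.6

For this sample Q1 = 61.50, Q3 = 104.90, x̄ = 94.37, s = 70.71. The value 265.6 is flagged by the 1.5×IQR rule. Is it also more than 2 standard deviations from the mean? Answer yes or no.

yes

z = (265.6 − 94.37) / 70.71 = 2.42.
|z| = 2.42 > 2.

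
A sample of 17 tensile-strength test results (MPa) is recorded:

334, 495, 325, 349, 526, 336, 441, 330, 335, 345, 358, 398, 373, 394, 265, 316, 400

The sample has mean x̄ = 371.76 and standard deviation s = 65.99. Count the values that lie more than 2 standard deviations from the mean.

1

Cutoffs: x̄ ± 2s = [239.78, 503.74].
Outside the cutoffs: 526.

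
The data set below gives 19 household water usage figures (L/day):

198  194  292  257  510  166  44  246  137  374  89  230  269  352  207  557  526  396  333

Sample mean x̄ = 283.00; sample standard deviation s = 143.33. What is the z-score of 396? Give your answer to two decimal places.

0.79

z = (396 − 283.00) / 143.33 = 0.79.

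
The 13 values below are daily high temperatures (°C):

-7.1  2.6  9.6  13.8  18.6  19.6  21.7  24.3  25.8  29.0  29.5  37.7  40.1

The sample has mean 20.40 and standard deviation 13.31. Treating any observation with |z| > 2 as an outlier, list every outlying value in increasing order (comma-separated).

Cutoffs at x̄ ± 2s: 20.40 ± 2·13.31 = [-6.22, 47.02].
-7.1: z = -2.07, |z| > 2 → outlier.
Every other value lies within [-6.22, 47.02].

-7.1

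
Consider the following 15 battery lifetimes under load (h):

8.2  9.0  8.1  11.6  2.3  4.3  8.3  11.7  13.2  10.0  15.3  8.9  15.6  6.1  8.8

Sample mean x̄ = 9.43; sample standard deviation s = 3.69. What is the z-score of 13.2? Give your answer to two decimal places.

z = (13.2 − 9.43) / 3.69 = 1.02.

1.02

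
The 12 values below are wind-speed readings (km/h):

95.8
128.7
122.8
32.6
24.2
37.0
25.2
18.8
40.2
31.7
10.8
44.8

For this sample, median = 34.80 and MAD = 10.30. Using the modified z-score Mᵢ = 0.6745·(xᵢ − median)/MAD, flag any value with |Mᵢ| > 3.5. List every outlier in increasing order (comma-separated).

|Mᵢ| > 3.5 ⇔ |xᵢ − 34.80| > 3.5·10.30/0.6745 = 53.45.
So outliers lie outside [-18.65, 88.25].
95.8: M = 3.99 → outlier.
122.8: M = 5.76 → outlier.
128.7: M = 6.15 → outlier.

95.8, 122.8, 128.7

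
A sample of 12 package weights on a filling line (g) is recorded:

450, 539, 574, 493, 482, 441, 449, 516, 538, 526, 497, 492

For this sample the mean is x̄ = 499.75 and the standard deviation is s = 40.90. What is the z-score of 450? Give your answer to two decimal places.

-1.22

z = (450 − 499.75) / 40.90 = -1.22.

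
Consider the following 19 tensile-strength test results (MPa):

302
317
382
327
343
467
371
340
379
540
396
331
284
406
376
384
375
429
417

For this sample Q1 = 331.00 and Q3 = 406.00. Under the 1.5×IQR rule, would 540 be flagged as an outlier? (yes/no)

yes

IQR = Q3 − Q1 = 406.00 − 331.00 = 75.00.
Lower fence = Q1 − 1.5·IQR = 331.00 − 112.50 = 218.50.
Upper fence = Q3 + 1.5·IQR = 406.00 + 112.50 = 518.50.
540 lies above the upper fence.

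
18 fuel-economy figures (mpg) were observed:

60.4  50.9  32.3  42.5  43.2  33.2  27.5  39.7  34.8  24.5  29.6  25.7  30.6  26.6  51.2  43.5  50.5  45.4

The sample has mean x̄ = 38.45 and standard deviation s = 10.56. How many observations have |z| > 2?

1

Cutoffs: x̄ ± 2s = [17.33, 59.57].
Outside the cutoffs: 60.4.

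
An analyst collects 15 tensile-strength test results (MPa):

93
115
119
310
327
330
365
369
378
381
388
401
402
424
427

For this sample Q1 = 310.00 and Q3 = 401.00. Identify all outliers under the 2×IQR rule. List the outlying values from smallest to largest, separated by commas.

IQR = Q3 − Q1 = 401.00 − 310.00 = 91.00.
Lower fence = Q1 − 2·IQR = 310.00 − 182.00 = 128.00.
Upper fence = Q3 + 2·IQR = 401.00 + 182.00 = 583.00.
93 < 128.00 → outlier.
115 < 128.00 → outlier.
119 < 128.00 → outlier.
All remaining values lie within [128.00, 583.00].

93, 115, 119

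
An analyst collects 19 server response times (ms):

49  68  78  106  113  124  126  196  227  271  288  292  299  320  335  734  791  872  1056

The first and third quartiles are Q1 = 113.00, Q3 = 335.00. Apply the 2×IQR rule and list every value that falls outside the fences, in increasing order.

IQR = Q3 − Q1 = 335.00 − 113.00 = 222.00.
Lower fence = Q1 − 2·IQR = 113.00 − 444.00 = -331.00.
Upper fence = Q3 + 2·IQR = 335.00 + 444.00 = 779.00.
791 > 779.00 → outlier.
872 > 779.00 → outlier.
1056 > 779.00 → outlier.
All remaining values lie within [-331.00, 779.00].

791, 872, 1056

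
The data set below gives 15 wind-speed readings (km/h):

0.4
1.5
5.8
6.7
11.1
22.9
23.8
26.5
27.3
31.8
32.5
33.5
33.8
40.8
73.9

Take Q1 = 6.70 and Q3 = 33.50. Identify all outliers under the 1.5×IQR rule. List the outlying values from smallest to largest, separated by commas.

73.9

IQR = Q3 − Q1 = 33.50 − 6.70 = 26.80.
Lower fence = Q1 − 1.5·IQR = 6.70 − 40.20 = -33.50.
Upper fence = Q3 + 1.5·IQR = 33.50 + 40.20 = 73.70.
73.9 > 73.70 → outlier.
All remaining values lie within [-33.50, 73.70].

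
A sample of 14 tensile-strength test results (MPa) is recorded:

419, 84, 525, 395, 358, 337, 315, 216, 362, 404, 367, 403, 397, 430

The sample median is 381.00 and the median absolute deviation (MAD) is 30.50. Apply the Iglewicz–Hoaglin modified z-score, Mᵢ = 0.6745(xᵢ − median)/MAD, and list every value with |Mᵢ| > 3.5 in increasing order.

84, 216

|Mᵢ| > 3.5 ⇔ |xᵢ − 381.00| > 3.5·30.50/0.6745 = 158.27.
So outliers lie outside [222.73, 539.27].
84: M = -6.57 → outlier.
216: M = -3.65 → outlier.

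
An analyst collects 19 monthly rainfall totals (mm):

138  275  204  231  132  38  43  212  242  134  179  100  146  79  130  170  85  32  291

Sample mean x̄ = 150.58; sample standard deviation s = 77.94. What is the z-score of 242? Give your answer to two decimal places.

1.17

z = (242 − 150.58) / 77.94 = 1.17.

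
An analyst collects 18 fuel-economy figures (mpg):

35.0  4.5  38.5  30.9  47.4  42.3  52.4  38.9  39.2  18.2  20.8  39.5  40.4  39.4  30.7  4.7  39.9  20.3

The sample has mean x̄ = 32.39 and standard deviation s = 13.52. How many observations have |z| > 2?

2

Cutoffs: x̄ ± 2s = [5.35, 59.43].
Outside the cutoffs: 4.5, 4.7.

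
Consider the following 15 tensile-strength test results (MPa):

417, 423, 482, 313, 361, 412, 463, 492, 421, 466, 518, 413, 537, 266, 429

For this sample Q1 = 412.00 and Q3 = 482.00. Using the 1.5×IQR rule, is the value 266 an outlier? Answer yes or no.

IQR = Q3 − Q1 = 482.00 − 412.00 = 70.00.
Lower fence = Q1 − 1.5·IQR = 412.00 − 105.00 = 307.00.
Upper fence = Q3 + 1.5·IQR = 482.00 + 105.00 = 587.00.
266 lies below the lower fence.

yes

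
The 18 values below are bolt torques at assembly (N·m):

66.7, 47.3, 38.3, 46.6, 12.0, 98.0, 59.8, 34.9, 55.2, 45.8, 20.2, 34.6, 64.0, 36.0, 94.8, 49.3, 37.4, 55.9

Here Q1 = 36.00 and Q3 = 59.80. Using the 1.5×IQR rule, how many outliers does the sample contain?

IQR = 23.80; fences at 36.00 − 35.70 = 0.30 and 59.80 + 35.70 = 95.50.
Outside the cutoffs: 98.0.

1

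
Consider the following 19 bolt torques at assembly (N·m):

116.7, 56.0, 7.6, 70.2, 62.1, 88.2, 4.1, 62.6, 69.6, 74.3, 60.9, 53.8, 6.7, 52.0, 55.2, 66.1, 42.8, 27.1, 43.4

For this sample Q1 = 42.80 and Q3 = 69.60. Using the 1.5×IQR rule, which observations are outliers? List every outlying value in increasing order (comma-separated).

116.7

IQR = Q3 − Q1 = 69.60 − 42.80 = 26.80.
Lower fence = Q1 − 1.5·IQR = 42.80 − 40.20 = 2.60.
Upper fence = Q3 + 1.5·IQR = 69.60 + 40.20 = 109.80.
116.7 > 109.80 → outlier.
All remaining values lie within [2.60, 109.80].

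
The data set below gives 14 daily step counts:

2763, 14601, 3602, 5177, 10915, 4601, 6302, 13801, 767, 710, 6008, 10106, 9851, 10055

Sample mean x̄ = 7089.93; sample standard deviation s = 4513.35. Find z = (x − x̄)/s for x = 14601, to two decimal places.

1.66

z = (14601 − 7089.93) / 4513.35 = 1.66.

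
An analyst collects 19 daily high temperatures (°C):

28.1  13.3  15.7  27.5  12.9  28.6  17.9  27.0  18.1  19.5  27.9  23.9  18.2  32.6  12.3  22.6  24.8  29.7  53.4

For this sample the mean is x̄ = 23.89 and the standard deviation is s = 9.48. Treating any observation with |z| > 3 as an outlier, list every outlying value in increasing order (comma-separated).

53.4

Cutoffs at x̄ ± 3s: 23.89 ± 3·9.48 = [-4.55, 52.33].
53.4: z = 3.11, |z| > 3 → outlier.
Every other value lies within [-4.55, 52.33].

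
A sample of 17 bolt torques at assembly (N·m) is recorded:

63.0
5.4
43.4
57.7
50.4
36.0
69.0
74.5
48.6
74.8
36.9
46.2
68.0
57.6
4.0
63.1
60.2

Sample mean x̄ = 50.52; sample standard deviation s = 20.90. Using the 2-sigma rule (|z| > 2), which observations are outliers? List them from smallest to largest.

Cutoffs at x̄ ± 2s: 50.52 ± 2·20.90 = [8.72, 92.32].
4.0: z = -2.23, |z| > 2 → outlier.
5.4: z = -2.16, |z| > 2 → outlier.
Every other value lies within [8.72, 92.32].

4.0, 5.4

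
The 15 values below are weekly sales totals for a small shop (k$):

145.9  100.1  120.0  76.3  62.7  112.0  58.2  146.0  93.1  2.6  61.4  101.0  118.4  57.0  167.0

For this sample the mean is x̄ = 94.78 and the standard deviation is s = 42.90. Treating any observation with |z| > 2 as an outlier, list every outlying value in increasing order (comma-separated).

2.6

Cutoffs at x̄ ± 2s: 94.78 ± 2·42.90 = [8.98, 180.58].
2.6: z = -2.15, |z| > 2 → outlier.
Every other value lies within [8.98, 180.58].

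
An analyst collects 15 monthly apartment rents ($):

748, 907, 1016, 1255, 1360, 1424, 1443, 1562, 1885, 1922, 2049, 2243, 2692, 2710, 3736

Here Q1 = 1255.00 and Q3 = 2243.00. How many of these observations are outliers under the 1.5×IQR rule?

IQR = 988.00; fences at 1255.00 − 1482.00 = -227.00 and 2243.00 + 1482.00 = 3725.00.
Outside the cutoffs: 3736.

1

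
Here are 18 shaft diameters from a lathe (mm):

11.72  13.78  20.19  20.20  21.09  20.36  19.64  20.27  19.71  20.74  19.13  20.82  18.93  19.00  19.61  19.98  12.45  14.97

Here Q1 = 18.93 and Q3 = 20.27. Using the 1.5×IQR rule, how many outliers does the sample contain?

4

IQR = 1.34; fences at 18.93 − 2.01 = 16.92 and 20.27 + 2.01 = 22.28.
Outside the cutoffs: 11.72, 12.45, 13.78, 14.97.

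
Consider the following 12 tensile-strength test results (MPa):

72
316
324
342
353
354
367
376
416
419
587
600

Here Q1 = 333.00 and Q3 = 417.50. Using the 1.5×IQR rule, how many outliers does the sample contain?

3

IQR = 84.50; fences at 333.00 − 126.75 = 206.25 and 417.50 + 126.75 = 544.25.
Outside the cutoffs: 72, 587, 600.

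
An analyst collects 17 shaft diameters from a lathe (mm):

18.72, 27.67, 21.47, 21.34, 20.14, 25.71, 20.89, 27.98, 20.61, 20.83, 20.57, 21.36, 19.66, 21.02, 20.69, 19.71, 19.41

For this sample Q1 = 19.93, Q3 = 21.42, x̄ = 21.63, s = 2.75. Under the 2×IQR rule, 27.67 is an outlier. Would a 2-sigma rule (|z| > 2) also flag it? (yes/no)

z = (27.67 − 21.63) / 2.75 = 2.20.
|z| = 2.20 > 2.

yes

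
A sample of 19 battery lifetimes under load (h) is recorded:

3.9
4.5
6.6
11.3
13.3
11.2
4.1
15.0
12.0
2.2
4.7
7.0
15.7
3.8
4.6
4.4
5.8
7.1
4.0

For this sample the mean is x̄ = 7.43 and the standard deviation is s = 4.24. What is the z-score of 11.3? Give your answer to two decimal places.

0.91

z = (11.3 − 7.43) / 4.24 = 0.91.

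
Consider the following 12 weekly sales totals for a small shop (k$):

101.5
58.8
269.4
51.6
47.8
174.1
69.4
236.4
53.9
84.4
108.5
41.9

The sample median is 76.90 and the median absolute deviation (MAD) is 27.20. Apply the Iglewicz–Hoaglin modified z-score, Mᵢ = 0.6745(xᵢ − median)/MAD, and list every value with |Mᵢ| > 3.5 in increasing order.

|Mᵢ| > 3.5 ⇔ |xᵢ − 76.90| > 3.5·27.20/0.6745 = 141.14.
So outliers lie outside [-64.24, 218.04].
236.4: M = 3.96 → outlier.
269.4: M = 4.77 → outlier.

236.4, 269.4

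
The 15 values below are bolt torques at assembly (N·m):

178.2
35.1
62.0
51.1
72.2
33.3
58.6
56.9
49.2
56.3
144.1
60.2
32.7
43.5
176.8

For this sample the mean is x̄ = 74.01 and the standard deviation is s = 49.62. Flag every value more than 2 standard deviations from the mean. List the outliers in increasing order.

176.8, 178.2

Cutoffs at x̄ ± 2s: 74.01 ± 2·49.62 = [-25.23, 173.25].
176.8: z = 2.07, |z| > 2 → outlier.
178.2: z = 2.10, |z| > 2 → outlier.
Every other value lies within [-25.23, 173.25].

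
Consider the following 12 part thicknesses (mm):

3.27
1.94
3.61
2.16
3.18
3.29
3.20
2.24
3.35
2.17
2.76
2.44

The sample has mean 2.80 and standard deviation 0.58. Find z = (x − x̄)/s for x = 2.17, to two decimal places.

z = (2.17 − 2.80) / 0.58 = -1.09.

-1.09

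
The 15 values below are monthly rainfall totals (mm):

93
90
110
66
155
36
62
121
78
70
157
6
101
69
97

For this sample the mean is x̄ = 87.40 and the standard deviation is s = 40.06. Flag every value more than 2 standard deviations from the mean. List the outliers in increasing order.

6

Cutoffs at x̄ ± 2s: 87.40 ± 2·40.06 = [7.28, 167.52].
6: z = -2.03, |z| > 2 → outlier.
Every other value lies within [7.28, 167.52].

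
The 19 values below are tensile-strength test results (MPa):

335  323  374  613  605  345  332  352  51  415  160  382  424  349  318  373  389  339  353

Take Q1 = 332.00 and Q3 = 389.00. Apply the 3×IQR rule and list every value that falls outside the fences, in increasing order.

51, 160, 605, 613

IQR = Q3 − Q1 = 389.00 − 332.00 = 57.00.
Lower fence = Q1 − 3·IQR = 332.00 − 171.00 = 161.00.
Upper fence = Q3 + 3·IQR = 389.00 + 171.00 = 560.00.
51 < 161.00 → outlier.
160 < 161.00 → outlier.
605 > 560.00 → outlier.
613 > 560.00 → outlier.
All remaining values lie within [161.00, 560.00].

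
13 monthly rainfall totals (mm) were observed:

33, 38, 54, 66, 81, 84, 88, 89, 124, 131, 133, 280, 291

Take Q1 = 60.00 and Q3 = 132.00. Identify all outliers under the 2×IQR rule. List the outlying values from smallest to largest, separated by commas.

IQR = Q3 − Q1 = 132.00 − 60.00 = 72.00.
Lower fence = Q1 − 2·IQR = 60.00 − 144.00 = -84.00.
Upper fence = Q3 + 2·IQR = 132.00 + 144.00 = 276.00.
280 > 276.00 → outlier.
291 > 276.00 → outlier.
All remaining values lie within [-84.00, 276.00].

280, 291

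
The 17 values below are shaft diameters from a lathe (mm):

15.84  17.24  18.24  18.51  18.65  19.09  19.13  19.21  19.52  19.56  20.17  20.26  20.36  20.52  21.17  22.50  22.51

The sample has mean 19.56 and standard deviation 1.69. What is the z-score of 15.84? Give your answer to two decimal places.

-2.20

z = (15.84 − 19.56) / 1.69 = -2.20.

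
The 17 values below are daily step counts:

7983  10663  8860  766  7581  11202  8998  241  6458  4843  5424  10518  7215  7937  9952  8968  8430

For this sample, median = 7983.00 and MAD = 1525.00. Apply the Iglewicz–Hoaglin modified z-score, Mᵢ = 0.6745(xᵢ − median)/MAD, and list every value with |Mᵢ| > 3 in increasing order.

241, 766

|Mᵢ| > 3 ⇔ |xᵢ − 7983.00| > 3·1525.00/0.6745 = 6782.80.
So outliers lie outside [1200.20, 14765.80].
241: M = -3.42 → outlier.
766: M = -3.19 → outlier.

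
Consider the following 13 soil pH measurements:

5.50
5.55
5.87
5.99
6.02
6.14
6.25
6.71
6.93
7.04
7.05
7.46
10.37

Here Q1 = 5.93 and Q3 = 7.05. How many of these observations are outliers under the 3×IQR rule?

IQR = 1.12; fences at 5.93 − 3.36 = 2.57 and 7.05 + 3.36 = 10.41.
Every value lies within the cutoffs.

0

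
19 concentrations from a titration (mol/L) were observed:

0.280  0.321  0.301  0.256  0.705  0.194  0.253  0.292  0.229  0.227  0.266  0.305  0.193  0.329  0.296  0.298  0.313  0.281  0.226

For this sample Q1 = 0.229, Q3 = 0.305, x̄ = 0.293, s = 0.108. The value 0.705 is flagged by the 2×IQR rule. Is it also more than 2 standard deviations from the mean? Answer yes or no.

yes

z = (0.705 − 0.293) / 0.108 = 3.81.
|z| = 3.81 > 2.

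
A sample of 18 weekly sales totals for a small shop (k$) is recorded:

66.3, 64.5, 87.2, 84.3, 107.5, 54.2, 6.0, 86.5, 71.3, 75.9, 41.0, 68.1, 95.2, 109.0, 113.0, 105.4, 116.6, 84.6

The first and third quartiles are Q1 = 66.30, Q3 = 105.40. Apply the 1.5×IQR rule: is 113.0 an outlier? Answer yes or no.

no

IQR = Q3 − Q1 = 105.40 − 66.30 = 39.10.
Lower fence = Q1 − 1.5·IQR = 66.30 − 58.65 = 7.65.
Upper fence = Q3 + 1.5·IQR = 105.40 + 58.65 = 164.05.
113.0 lies within [7.65, 164.05].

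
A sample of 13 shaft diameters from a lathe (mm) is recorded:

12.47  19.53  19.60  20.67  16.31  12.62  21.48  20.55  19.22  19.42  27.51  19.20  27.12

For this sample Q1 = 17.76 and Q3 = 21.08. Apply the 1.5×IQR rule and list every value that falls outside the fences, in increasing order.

12.47, 12.62, 27.12, 27.51

IQR = Q3 − Q1 = 21.08 − 17.76 = 3.32.
Lower fence = Q1 − 1.5·IQR = 17.76 − 4.98 = 12.78.
Upper fence = Q3 + 1.5·IQR = 21.08 + 4.98 = 26.06.
12.47 < 12.78 → outlier.
12.62 < 12.78 → outlier.
27.12 > 26.06 → outlier.
27.51 > 26.06 → outlier.
All remaining values lie within [12.78, 26.06].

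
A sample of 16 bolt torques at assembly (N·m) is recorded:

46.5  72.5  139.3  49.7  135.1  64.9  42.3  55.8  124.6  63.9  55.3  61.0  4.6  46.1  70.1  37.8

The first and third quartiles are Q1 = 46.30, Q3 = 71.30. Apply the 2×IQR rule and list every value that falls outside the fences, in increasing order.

IQR = Q3 − Q1 = 71.30 − 46.30 = 25.00.
Lower fence = Q1 − 2·IQR = 46.30 − 50.00 = -3.70.
Upper fence = Q3 + 2·IQR = 71.30 + 50.00 = 121.30.
124.6 > 121.30 → outlier.
135.1 > 121.30 → outlier.
139.3 > 121.30 → outlier.
All remaining values lie within [-3.70, 121.30].

124.6, 135.1, 139.3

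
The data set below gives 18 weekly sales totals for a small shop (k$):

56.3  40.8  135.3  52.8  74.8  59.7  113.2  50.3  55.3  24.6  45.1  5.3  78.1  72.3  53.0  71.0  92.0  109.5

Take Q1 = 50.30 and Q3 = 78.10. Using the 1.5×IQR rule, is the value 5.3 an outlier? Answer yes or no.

IQR = Q3 − Q1 = 78.10 − 50.30 = 27.80.
Lower fence = Q1 − 1.5·IQR = 50.30 − 41.70 = 8.60.
Upper fence = Q3 + 1.5·IQR = 78.10 + 41.70 = 119.80.
5.3 lies below the lower fence.

yes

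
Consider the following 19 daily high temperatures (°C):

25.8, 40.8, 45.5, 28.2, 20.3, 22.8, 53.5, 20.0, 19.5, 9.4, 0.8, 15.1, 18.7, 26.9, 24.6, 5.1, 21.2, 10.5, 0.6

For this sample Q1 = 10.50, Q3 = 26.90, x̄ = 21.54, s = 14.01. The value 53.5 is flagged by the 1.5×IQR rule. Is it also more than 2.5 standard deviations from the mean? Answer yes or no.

z = (53.5 − 21.54) / 14.01 = 2.28.
|z| = 2.28 ≤ 2.5.

no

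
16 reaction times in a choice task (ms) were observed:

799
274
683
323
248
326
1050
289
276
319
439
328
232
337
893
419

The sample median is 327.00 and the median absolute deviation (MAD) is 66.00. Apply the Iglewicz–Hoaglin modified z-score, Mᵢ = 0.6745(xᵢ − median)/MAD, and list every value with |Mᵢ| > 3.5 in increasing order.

683, 799, 893, 1050

|Mᵢ| > 3.5 ⇔ |xᵢ − 327.00| > 3.5·66.00/0.6745 = 342.48.
So outliers lie outside [-15.48, 669.48].
683: M = 3.64 → outlier.
799: M = 4.82 → outlier.
893: M = 5.78 → outlier.
1050: M = 7.39 → outlier.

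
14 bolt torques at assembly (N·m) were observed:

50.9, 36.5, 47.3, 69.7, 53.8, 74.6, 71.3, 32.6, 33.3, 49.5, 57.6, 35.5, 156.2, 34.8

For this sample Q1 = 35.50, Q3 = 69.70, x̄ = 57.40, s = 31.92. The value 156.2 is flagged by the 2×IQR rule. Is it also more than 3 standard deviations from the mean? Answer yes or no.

z = (156.2 − 57.40) / 31.92 = 3.10.
|z| = 3.10 > 3.

yes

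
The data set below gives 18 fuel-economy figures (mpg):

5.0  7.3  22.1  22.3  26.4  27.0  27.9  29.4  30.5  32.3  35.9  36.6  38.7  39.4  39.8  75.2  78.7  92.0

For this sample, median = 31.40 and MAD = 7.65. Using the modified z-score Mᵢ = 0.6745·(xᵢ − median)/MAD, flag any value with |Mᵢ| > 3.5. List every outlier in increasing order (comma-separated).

75.2, 78.7, 92.0

|Mᵢ| > 3.5 ⇔ |xᵢ − 31.40| > 3.5·7.65/0.6745 = 39.70.
So outliers lie outside [-8.30, 71.10].
75.2: M = 3.86 → outlier.
78.7: M = 4.17 → outlier.
92.0: M = 5.34 → outlier.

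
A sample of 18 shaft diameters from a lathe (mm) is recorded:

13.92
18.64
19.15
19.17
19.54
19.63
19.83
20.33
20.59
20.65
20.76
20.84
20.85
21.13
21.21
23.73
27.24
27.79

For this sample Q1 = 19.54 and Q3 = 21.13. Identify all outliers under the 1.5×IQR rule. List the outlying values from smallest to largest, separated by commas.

IQR = Q3 − Q1 = 21.13 − 19.54 = 1.59.
Lower fence = Q1 − 1.5·IQR = 19.54 − 2.385 = 17.155.
Upper fence = Q3 + 1.5·IQR = 21.13 + 2.385 = 23.515.
13.92 < 17.155 → outlier.
23.73 > 23.515 → outlier.
27.24 > 23.515 → outlier.
27.79 > 23.515 → outlier.
All remaining values lie within [17.155, 23.515].

13.92, 23.73, 27.24, 27.79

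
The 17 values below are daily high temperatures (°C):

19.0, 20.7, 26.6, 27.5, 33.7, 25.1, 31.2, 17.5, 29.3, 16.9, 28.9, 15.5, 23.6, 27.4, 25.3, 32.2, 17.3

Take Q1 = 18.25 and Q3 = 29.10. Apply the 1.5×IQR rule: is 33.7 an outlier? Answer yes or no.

no

IQR = Q3 − Q1 = 29.10 − 18.25 = 10.85.
Lower fence = Q1 − 1.5·IQR = 18.25 − 16.275 = 1.975.
Upper fence = Q3 + 1.5·IQR = 29.10 + 16.275 = 45.375.
33.7 lies within [1.975, 45.375].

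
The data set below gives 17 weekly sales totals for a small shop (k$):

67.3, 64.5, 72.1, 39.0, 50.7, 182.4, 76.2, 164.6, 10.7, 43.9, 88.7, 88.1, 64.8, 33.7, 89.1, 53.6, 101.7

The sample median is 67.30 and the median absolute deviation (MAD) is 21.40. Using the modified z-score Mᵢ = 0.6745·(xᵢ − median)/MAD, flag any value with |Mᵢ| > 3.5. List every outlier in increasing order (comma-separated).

182.4

|Mᵢ| > 3.5 ⇔ |xᵢ − 67.30| > 3.5·21.40/0.6745 = 111.05.
So outliers lie outside [-43.75, 178.35].
182.4: M = 3.63 → outlier.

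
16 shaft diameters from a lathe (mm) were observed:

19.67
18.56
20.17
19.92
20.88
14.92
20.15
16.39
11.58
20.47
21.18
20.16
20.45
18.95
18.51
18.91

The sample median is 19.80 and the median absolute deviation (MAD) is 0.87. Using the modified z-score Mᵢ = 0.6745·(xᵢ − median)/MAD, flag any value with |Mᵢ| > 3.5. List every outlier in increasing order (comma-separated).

11.58, 14.92

|Mᵢ| > 3.5 ⇔ |xᵢ − 19.80| > 3.5·0.87/0.6745 = 4.51.
So outliers lie outside [15.29, 24.31].
11.58: M = -6.37 → outlier.
14.92: M = -3.78 → outlier.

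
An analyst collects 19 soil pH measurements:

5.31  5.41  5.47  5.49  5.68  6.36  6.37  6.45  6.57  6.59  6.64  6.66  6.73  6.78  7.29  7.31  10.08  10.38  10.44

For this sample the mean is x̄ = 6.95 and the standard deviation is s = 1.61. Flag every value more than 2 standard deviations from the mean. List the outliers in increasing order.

Cutoffs at x̄ ± 2s: 6.95 ± 2·1.61 = [3.73, 10.17].
10.38: z = 2.13, |z| > 2 → outlier.
10.44: z = 2.17, |z| > 2 → outlier.
Every other value lies within [3.73, 10.17].

10.38, 10.44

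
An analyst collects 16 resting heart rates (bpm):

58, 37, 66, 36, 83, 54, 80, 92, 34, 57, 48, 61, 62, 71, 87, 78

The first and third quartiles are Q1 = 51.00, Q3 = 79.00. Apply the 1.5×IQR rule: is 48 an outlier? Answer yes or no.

IQR = Q3 − Q1 = 79.00 − 51.00 = 28.00.
Lower fence = Q1 − 1.5·IQR = 51.00 − 42.00 = 9.00.
Upper fence = Q3 + 1.5·IQR = 79.00 + 42.00 = 121.00.
48 lies within [9.00, 121.00].

no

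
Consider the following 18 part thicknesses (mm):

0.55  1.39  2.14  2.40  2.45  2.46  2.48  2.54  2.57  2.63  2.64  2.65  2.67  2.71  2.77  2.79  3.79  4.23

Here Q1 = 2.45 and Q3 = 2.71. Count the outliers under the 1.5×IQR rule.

4

IQR = 0.26; fences at 2.45 − 0.39 = 2.06 and 2.71 + 0.39 = 3.10.
Outside the cutoffs: 0.55, 1.39, 3.79, 4.23.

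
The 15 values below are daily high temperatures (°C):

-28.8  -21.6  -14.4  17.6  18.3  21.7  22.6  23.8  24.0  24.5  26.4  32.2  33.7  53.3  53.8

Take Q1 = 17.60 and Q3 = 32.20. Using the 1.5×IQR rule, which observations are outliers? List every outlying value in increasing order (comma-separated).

-28.8, -21.6, -14.4

IQR = Q3 − Q1 = 32.20 − 17.60 = 14.60.
Lower fence = Q1 − 1.5·IQR = 17.60 − 21.90 = -4.30.
Upper fence = Q3 + 1.5·IQR = 32.20 + 21.90 = 54.10.
-28.8 < -4.30 → outlier.
-21.6 < -4.30 → outlier.
-14.4 < -4.30 → outlier.
All remaining values lie within [-4.30, 54.10].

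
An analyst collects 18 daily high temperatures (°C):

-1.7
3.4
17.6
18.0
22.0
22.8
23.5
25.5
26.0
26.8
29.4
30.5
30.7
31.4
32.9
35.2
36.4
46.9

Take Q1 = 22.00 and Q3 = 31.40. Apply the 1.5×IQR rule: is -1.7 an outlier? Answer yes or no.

IQR = Q3 − Q1 = 31.40 − 22.00 = 9.40.
Lower fence = Q1 − 1.5·IQR = 22.00 − 14.10 = 7.90.
Upper fence = Q3 + 1.5·IQR = 31.40 + 14.10 = 45.50.
-1.7 lies below the lower fence.

yes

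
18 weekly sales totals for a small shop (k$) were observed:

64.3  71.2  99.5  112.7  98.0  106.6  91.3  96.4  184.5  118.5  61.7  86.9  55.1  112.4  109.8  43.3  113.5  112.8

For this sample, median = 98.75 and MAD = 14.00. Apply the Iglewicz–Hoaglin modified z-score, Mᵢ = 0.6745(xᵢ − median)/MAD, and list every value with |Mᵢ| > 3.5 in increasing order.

|Mᵢ| > 3.5 ⇔ |xᵢ − 98.75| > 3.5·14.00/0.6745 = 72.65.
So outliers lie outside [26.10, 171.40].
184.5: M = 4.13 → outlier.

184.5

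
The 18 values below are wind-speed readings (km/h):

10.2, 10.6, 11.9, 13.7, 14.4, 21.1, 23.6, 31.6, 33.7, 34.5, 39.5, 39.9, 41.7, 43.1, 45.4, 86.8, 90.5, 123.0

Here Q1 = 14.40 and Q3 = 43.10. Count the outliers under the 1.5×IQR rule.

IQR = 28.70; fences at 14.40 − 43.05 = -28.65 and 43.10 + 43.05 = 86.15.
Outside the cutoffs: 86.8, 90.5, 123.0.

3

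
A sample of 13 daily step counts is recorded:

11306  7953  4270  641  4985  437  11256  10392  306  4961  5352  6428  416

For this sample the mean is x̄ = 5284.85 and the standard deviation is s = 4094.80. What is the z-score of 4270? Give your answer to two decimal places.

-0.25

z = (4270 − 5284.85) / 4094.80 = -0.25.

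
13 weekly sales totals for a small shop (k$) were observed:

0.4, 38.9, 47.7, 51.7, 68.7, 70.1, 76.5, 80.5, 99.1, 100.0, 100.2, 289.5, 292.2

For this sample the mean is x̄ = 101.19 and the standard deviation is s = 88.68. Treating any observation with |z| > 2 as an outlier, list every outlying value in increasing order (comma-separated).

289.5, 292.2

Cutoffs at x̄ ± 2s: 101.19 ± 2·88.68 = [-76.17, 278.55].
289.5: z = 2.12, |z| > 2 → outlier.
292.2: z = 2.15, |z| > 2 → outlier.
Every other value lies within [-76.17, 278.55].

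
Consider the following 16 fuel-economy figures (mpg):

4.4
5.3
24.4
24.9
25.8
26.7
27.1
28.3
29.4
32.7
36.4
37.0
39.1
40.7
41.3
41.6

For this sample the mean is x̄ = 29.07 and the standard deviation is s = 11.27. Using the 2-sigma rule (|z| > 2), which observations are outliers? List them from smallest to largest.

4.4, 5.3

Cutoffs at x̄ ± 2s: 29.07 ± 2·11.27 = [6.53, 51.61].
4.4: z = -2.19, |z| > 2 → outlier.
5.3: z = -2.11, |z| > 2 → outlier.
Every other value lies within [6.53, 51.61].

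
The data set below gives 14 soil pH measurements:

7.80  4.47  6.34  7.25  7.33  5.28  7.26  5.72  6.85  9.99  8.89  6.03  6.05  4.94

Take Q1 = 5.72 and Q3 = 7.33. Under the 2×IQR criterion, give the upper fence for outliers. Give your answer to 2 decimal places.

IQR = Q3 − Q1 = 7.33 − 5.72 = 1.61.
Lower fence = Q1 − 2·IQR = 5.72 − 3.22 = 2.50.
Upper fence = Q3 + 2·IQR = 7.33 + 3.22 = 10.55.

10.55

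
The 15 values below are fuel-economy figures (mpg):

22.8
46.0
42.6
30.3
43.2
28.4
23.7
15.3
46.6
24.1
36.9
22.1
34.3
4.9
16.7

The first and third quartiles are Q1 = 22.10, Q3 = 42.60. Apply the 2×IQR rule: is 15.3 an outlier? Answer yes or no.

no

IQR = Q3 − Q1 = 42.60 − 22.10 = 20.50.
Lower fence = Q1 − 2·IQR = 22.10 − 41.00 = -18.90.
Upper fence = Q3 + 2·IQR = 42.60 + 41.00 = 83.60.
15.3 lies within [-18.90, 83.60].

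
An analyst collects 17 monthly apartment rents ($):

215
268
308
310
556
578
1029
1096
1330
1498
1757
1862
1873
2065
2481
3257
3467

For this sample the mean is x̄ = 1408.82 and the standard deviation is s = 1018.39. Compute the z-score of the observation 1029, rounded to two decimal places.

z = (1029 − 1408.82) / 1018.39 = -0.37.

-0.37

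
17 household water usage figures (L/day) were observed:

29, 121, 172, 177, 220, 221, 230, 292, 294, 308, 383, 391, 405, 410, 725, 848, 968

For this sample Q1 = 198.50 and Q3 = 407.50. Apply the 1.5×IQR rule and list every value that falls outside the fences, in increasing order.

IQR = Q3 − Q1 = 407.50 − 198.50 = 209.00.
Lower fence = Q1 − 1.5·IQR = 198.50 − 313.50 = -115.00.
Upper fence = Q3 + 1.5·IQR = 407.50 + 313.50 = 721.00.
725 > 721.00 → outlier.
848 > 721.00 → outlier.
968 > 721.00 → outlier.
All remaining values lie within [-115.00, 721.00].

725, 848, 968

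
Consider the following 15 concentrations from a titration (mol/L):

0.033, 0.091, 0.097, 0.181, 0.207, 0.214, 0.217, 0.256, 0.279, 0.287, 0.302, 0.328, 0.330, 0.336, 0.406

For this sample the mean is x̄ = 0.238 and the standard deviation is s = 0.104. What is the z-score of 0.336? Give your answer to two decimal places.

z = (0.336 − 0.238) / 0.104 = 0.94.

0.94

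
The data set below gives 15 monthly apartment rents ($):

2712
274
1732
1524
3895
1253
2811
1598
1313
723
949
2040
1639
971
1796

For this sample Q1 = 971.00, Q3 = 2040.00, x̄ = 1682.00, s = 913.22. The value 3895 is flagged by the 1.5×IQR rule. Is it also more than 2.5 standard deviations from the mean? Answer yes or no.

z = (3895 − 1682.00) / 913.22 = 2.42.
|z| = 2.42 ≤ 2.5.

no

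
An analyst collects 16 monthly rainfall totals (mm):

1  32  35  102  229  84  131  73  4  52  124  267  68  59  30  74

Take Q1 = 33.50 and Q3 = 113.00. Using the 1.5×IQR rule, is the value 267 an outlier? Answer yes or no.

IQR = Q3 − Q1 = 113.00 − 33.50 = 79.50.
Lower fence = Q1 − 1.5·IQR = 33.50 − 119.25 = -85.75.
Upper fence = Q3 + 1.5·IQR = 113.00 + 119.25 = 232.25.
267 lies above the upper fence.

yes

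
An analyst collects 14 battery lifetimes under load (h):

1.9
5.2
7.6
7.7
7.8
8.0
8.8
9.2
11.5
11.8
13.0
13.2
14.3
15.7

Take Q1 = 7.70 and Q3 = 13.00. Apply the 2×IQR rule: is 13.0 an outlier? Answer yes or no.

IQR = Q3 − Q1 = 13.00 − 7.70 = 5.30.
Lower fence = Q1 − 2·IQR = 7.70 − 10.60 = -2.90.
Upper fence = Q3 + 2·IQR = 13.00 + 10.60 = 23.60.
13.0 lies within [-2.90, 23.60].

no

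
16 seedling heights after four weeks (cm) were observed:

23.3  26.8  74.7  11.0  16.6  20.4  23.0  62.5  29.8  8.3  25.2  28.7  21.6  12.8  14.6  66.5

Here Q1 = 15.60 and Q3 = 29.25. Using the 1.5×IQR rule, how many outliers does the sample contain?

IQR = 13.65; fences at 15.60 − 20.475 = -4.875 and 29.25 + 20.475 = 49.725.
Outside the cutoffs: 62.5, 66.5, 74.7.

3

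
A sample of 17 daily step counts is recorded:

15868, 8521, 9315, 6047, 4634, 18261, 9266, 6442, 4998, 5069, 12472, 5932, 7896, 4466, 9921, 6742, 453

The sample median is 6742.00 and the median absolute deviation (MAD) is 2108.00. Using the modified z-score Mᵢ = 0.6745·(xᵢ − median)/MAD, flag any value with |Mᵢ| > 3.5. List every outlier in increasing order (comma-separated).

|Mᵢ| > 3.5 ⇔ |xᵢ − 6742.00| > 3.5·2108.00/0.6745 = 10938.47.
So outliers lie outside [-4196.47, 17680.47].
18261: M = 3.69 → outlier.

18261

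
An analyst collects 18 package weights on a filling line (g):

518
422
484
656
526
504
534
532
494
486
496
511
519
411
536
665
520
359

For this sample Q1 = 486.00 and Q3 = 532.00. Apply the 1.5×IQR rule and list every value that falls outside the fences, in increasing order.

359, 411, 656, 665

IQR = Q3 − Q1 = 532.00 − 486.00 = 46.00.
Lower fence = Q1 − 1.5·IQR = 486.00 − 69.00 = 417.00.
Upper fence = Q3 + 1.5·IQR = 532.00 + 69.00 = 601.00.
359 < 417.00 → outlier.
411 < 417.00 → outlier.
656 > 601.00 → outlier.
665 > 601.00 → outlier.
All remaining values lie within [417.00, 601.00].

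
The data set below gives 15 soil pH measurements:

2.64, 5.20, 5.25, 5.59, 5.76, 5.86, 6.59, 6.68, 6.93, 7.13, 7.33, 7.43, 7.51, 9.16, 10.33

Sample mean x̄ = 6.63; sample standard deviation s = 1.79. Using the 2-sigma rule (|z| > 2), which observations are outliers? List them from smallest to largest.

Cutoffs at x̄ ± 2s: 6.63 ± 2·1.79 = [3.05, 10.21].
2.64: z = -2.23, |z| > 2 → outlier.
10.33: z = 2.07, |z| > 2 → outlier.
Every other value lies within [3.05, 10.21].

2.64, 10.33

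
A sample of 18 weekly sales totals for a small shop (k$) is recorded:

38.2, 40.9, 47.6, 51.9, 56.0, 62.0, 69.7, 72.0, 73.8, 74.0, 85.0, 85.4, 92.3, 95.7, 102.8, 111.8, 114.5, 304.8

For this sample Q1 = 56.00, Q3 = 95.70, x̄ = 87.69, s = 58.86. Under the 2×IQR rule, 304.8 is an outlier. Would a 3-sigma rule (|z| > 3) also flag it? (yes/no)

yes

z = (304.8 − 87.69) / 58.86 = 3.69.
|z| = 3.69 > 3.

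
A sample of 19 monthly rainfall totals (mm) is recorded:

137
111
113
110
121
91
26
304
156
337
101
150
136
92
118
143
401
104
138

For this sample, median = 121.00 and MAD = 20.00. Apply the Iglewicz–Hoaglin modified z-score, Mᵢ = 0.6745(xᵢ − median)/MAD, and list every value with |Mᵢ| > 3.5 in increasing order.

|Mᵢ| > 3.5 ⇔ |xᵢ − 121.00| > 3.5·20.00/0.6745 = 103.78.
So outliers lie outside [17.22, 224.78].
304: M = 6.17 → outlier.
337: M = 7.28 → outlier.
401: M = 9.44 → outlier.

304, 337, 401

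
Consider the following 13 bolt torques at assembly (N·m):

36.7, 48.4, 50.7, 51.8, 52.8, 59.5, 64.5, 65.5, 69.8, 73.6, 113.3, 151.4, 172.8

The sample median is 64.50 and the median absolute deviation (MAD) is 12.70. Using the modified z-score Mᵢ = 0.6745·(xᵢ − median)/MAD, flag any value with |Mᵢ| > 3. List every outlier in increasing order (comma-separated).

|Mᵢ| > 3 ⇔ |xᵢ − 64.50| > 3·12.70/0.6745 = 56.49.
So outliers lie outside [8.01, 120.99].
151.4: M = 4.62 → outlier.
172.8: M = 5.75 → outlier.

151.4, 172.8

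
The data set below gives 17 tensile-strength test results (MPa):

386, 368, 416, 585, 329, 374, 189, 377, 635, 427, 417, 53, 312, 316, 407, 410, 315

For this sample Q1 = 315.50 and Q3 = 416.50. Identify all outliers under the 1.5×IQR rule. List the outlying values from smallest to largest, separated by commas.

IQR = Q3 − Q1 = 416.50 − 315.50 = 101.00.
Lower fence = Q1 − 1.5·IQR = 315.50 − 151.50 = 164.00.
Upper fence = Q3 + 1.5·IQR = 416.50 + 151.50 = 568.00.
53 < 164.00 → outlier.
585 > 568.00 → outlier.
635 > 568.00 → outlier.
All remaining values lie within [164.00, 568.00].

53, 585, 635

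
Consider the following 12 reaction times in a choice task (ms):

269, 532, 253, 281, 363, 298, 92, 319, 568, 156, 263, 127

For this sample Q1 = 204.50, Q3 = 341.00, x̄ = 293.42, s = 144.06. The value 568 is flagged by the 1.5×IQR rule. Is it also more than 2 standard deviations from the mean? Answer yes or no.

no

z = (568 − 293.42) / 144.06 = 1.91.
|z| = 1.91 ≤ 2.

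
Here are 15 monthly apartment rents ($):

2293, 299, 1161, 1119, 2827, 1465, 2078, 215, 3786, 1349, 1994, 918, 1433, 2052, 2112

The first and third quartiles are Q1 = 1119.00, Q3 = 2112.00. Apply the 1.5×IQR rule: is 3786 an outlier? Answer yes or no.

IQR = Q3 − Q1 = 2112.00 − 1119.00 = 993.00.
Lower fence = Q1 − 1.5·IQR = 1119.00 − 1489.50 = -370.50.
Upper fence = Q3 + 1.5·IQR = 2112.00 + 1489.50 = 3601.50.
3786 lies above the upper fence.

yes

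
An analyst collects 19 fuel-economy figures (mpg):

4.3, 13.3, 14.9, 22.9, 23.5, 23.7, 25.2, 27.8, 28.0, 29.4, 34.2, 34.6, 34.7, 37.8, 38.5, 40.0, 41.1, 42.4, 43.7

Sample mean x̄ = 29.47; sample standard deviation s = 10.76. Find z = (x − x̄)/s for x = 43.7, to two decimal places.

z = (43.7 − 29.47) / 10.76 = 1.32.

1.32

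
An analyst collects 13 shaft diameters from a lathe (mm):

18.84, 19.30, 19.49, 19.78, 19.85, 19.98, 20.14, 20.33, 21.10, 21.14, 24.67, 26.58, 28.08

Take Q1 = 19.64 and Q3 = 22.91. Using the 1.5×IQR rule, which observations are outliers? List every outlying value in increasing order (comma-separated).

IQR = Q3 − Q1 = 22.91 − 19.64 = 3.27.
Lower fence = Q1 − 1.5·IQR = 19.64 − 4.905 = 14.735.
Upper fence = Q3 + 1.5·IQR = 22.91 + 4.905 = 27.815.
28.08 > 27.815 → outlier.
All remaining values lie within [14.735, 27.815].

28.08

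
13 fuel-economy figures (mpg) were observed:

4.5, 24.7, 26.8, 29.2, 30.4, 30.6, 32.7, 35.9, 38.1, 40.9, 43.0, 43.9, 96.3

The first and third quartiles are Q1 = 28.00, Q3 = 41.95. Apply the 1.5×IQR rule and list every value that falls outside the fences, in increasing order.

IQR = Q3 − Q1 = 41.95 − 28.00 = 13.95.
Lower fence = Q1 − 1.5·IQR = 28.00 − 20.925 = 7.075.
Upper fence = Q3 + 1.5·IQR = 41.95 + 20.925 = 62.875.
4.5 < 7.075 → outlier.
96.3 > 62.875 → outlier.
All remaining values lie within [7.075, 62.875].

4.5, 96.3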